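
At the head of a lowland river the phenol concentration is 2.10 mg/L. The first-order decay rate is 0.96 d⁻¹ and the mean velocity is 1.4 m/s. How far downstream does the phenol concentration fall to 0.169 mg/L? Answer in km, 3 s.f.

317 km

From C = C₀·e^(−kt), t = ln(C₀/C)/k = ln(2.10/0.169)/0.96 = 2.52/0.96 = 2.625 d.
Distance = v·t = 1.4 m/s × 2.268e+05 s = 3.175e+05 m = 317.5 km.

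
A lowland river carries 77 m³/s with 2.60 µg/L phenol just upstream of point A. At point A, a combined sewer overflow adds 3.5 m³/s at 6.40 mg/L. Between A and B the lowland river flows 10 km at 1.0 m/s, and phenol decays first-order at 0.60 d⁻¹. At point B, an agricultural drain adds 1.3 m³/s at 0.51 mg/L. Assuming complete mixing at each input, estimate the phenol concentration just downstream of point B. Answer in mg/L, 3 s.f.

2.60 µg/L = 0.0026 mg/L.
After input A: C = (77·0.0026 + 3.5·6.4) / 80.5 = 0.2807 mg/L.
Over the 10 km reach to input B (t = 1e+04 s = 0.1157 d), decay gives C = 0.2807·exp(−0.60·0.1157) = 0.2619 mg/L.
After input B: C = (80.5·0.2619 + 1.3·0.51) / 81.8 = 0.2659 mg/L.

0.266 mg/L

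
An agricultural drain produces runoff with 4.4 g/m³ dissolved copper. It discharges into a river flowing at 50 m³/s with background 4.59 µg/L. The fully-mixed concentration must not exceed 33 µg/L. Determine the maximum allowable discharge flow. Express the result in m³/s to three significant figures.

4.59 µg/L = 0.00459 mg/L.
33 µg/L = 0.033 mg/L.
Mass balance at complete mixing: C_std·(Q_w + Q_r) = Q_w·C_e + Q_r·C_b.
Rearranging, Q_w = Q_r·(C_std − C_b)/(C_e − C_std) = 50·(0.033 − 0.00459) / (4.4 − 0.033) = 0.3253 m³/s.

0.325 m³/s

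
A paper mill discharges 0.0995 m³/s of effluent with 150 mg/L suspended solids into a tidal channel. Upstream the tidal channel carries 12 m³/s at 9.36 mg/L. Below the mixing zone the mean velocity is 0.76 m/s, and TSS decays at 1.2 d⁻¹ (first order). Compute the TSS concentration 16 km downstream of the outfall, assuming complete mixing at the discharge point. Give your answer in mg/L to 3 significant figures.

After complete mixing, C₀ = (0.0995·150 + 12·9.36) / 12.1 = 10.52 mg/L.
Travel time t = 1.6e+04 m / 0.76 m/s = 2.105e+04 s = 0.2437 d.
C = 10.52·exp(−1.2·0.2437) = 10.52·0.7465 = 7.85 mg/L.

7.85 mg/L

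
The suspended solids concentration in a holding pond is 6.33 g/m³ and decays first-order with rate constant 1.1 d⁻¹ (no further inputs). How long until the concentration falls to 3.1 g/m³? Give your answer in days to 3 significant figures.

t = ln(C₀/C)/k = ln(6.33/3.1)/1.1 = 0.7139/1.1 = 0.649 d.

0.649 d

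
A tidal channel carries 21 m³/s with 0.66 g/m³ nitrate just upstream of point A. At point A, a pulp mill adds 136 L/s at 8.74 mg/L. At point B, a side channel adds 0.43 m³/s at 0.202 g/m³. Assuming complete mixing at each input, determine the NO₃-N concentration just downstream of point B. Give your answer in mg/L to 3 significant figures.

0.702 mg/L

136 L/s = 0.136 m³/s.
After input A: C = (21·0.66 + 0.136·8.74) / 21.14 = 0.712 mg/L.
After input B: C = (21.14·0.712 + 0.43·0.202) / 21.57 = 0.7018 mg/L.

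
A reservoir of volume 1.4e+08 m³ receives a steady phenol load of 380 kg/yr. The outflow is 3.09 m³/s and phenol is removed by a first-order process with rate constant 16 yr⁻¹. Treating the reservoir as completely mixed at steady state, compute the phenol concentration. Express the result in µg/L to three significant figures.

Outflow Q = 3.09 m³/s × 3.156e+07 s/yr = 9.751e+07 m³/yr.
Steady-state CSTR mass balance: W = Q·C + k·V·C, so C = W/(Q + kV).
Q + kV = 9.751e+07 + 16·1.4e+08 = 2.338e+09 m³/yr.
C = 380/2.338e+09 = 1.626e-07 kg/m³ = 0.0001626 mg/L = 0.1626 µg/L.

0.163 µg/L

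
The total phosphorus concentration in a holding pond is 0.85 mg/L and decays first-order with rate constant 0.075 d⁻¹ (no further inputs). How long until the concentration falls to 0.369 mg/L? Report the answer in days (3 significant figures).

t = ln(C₀/C)/k = ln(0.85/0.369)/0.075 = 0.8344/0.075 = 11.13 d.

11.1 d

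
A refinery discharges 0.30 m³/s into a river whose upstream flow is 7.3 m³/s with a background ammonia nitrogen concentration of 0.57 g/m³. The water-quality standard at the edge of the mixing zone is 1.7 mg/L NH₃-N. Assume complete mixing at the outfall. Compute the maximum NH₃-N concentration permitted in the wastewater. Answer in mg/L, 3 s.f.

Mass balance: 1.7·7.6 = 0.3·Cₑ + 7.3·0.57.
Cₑ = (12.92 − 4.161) / 0.3 = 29.2 mg/L.

29.2 mg/L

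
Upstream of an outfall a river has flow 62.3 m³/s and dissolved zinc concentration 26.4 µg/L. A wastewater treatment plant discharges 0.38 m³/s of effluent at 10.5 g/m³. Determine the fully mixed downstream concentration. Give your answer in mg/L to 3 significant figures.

26.4 µg/L = 0.0264 mg/L.
By mass balance at complete mixing, C = (0.38·10.5 + 62.3·0.0264) / (0.38 + 62.3) = 5.635/62.68 = 0.0899 mg/L.

0.0899 mg/L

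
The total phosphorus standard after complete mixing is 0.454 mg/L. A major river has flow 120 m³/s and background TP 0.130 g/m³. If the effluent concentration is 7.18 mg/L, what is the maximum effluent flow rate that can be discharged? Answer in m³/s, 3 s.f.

5.78 m³/s

Mass balance at complete mixing: C_std·(Q_w + Q_r) = Q_w·C_e + Q_r·C_b.
Rearranging, Q_w = Q_r·(C_std − C_b)/(C_e − C_std) = 120·(0.454 − 0.13) / (7.18 − 0.454) = 5.781 m³/s.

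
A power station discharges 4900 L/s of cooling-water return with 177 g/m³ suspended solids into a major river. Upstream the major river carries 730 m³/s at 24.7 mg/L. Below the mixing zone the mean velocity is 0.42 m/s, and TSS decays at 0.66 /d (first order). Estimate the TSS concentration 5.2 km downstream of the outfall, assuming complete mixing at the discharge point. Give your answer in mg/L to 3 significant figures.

23.4 mg/L

4900 L/s = 4.9 m³/s.
After complete mixing, C₀ = (4.9·177 + 730·24.7) / 734.9 = 25.72 mg/L.
Travel time t = 5200 m / 0.42 m/s = 1.238e+04 s = 0.1433 d.
C = 25.72·exp(−0.66·0.1433) = 25.72·0.9098 = 23.39 mg/L.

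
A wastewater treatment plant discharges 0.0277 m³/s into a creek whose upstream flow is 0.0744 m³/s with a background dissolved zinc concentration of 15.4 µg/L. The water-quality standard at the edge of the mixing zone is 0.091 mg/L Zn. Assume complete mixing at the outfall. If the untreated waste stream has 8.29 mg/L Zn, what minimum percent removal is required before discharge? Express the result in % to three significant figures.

15.4 µg/L = 0.0154 mg/L.
Mass balance: 0.091·0.1021 = 0.0277·Cₑ + 0.0744·0.0154.
Cₑ = (0.009291 − 0.001146) / 0.0277 = 0.2941 mg/L.
Required removal = 1 − 0.2941/8.29 = 96.45 %.

96.5 %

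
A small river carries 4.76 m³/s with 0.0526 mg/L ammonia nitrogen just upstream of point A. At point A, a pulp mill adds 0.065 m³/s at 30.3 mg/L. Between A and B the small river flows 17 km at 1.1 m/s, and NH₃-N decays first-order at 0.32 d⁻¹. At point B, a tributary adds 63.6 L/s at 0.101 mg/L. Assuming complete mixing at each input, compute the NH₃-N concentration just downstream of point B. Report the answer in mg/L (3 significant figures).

0.430 mg/L

After input A: C = (4.76·0.0526 + 0.065·30.3) / 4.825 = 0.4601 mg/L.
Over the 17 km reach to input B (t = 1.545e+04 s = 0.1789 d), decay gives C = 0.4601·exp(−0.32·0.1789) = 0.4345 mg/L.
63.6 L/s = 0.0636 m³/s.
After input B: C = (4.825·0.4345 + 0.0636·0.101) / 4.889 = 0.4301 mg/L.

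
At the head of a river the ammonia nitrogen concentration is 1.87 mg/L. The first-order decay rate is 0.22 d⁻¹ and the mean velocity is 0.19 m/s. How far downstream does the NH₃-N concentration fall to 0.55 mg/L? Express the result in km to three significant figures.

From C = C₀·e^(−kt), t = ln(C₀/C)/k = ln(1.87/0.55)/0.22 = 1.224/0.22 = 5.563 d.
Distance = v·t = 0.19 m/s × 4.806e+05 s = 9.132e+04 m = 91.32 km.

91.3 km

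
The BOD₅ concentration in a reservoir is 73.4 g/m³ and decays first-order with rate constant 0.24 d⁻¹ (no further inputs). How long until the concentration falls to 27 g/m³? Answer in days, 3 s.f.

t = ln(C₀/C)/k = ln(73.4/27)/0.24 = 1/0.24 = 4.167 d.

4.17 d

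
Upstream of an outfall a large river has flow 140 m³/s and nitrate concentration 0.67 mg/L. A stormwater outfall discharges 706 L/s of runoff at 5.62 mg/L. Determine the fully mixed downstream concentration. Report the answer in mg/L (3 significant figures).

706 L/s = 0.706 m³/s.
Flow-weighted mixing gives C = (0.706·5.62 + 140·0.67) / (0.706 + 140) = 97.77/140.7 = 0.6948 mg/L.

0.695 mg/L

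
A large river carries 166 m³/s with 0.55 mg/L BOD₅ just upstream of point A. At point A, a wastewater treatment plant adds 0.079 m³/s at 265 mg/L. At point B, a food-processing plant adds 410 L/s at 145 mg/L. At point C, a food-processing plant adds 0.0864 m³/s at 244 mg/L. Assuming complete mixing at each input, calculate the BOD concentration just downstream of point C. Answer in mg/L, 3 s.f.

1.16 mg/L

After input A: C = (166·0.55 + 0.079·265) / 166.1 = 0.6758 mg/L.
410 L/s = 0.41 m³/s.
After input B: C = (166.1·0.6758 + 0.41·145) / 166.5 = 1.031 mg/L.
After input C: C = (166.5·1.031 + 0.0864·244) / 166.6 = 1.157 mg/L.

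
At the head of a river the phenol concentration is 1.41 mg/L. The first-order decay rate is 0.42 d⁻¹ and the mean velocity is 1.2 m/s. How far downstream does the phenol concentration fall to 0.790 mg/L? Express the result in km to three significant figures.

From C = C₀·e^(−kt), t = ln(C₀/C)/k = ln(1.41/0.790)/0.42 = 0.5793/0.42 = 1.379 d.
Distance = v·t = 1.2 m/s × 1.192e+05 s = 1.43e+05 m = 143 km.

143 km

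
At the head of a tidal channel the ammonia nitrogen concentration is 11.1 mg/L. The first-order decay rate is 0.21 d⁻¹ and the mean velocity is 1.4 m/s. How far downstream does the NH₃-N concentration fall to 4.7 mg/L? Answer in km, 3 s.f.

495 km

From C = C₀·e^(−kt), t = ln(C₀/C)/k = ln(11.1/4.7)/0.21 = 0.8594/0.21 = 4.092 d.
Distance = v·t = 1.4 m/s × 3.536e+05 s = 4.95e+05 m = 495 km.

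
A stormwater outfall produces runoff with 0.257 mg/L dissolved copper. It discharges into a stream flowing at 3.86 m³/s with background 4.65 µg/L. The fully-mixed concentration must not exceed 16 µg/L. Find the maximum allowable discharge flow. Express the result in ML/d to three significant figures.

4.65 µg/L = 0.00465 mg/L.
16 µg/L = 0.016 mg/L.
Mass balance at complete mixing: C_std·(Q_w + Q_r) = Q_w·C_e + Q_r·C_b.
Rearranging, Q_w = Q_r·(C_std − C_b)/(C_e − C_std) = 3.86·(0.016 − 0.00465) / (0.257 − 0.016) = 0.1818 m³/s.
= 15.71 ML/d.

15.7 ML/d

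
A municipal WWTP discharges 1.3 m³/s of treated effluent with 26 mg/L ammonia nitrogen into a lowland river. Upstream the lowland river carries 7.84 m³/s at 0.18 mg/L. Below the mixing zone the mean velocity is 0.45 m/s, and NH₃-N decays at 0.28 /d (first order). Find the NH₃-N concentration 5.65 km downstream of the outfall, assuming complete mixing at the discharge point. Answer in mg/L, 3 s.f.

3.70 mg/L

After complete mixing, C₀ = (1.3·26 + 7.84·0.18) / 9.14 = 3.852 mg/L.
Travel time t = 5650 m / 0.45 m/s = 1.256e+04 s = 0.1453 d.
C = 3.852·exp(−0.28·0.1453) = 3.852·0.9601 = 3.699 mg/L.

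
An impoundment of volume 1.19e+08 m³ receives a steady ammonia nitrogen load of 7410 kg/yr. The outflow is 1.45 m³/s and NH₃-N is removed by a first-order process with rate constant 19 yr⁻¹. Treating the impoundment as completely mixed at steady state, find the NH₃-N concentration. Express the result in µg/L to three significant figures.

Outflow Q = 1.45 m³/s × 3.156e+07 s/yr = 4.576e+07 m³/yr.
Steady-state CSTR mass balance: W = Q·C + k·V·C, so C = W/(Q + kV).
Q + kV = 4.576e+07 + 19·1.19e+08 = 2.307e+09 m³/yr.
C = 7410/2.307e+09 = 3.212e-06 kg/m³ = 0.003212 mg/L = 3.212 µg/L.

3.21 µg/L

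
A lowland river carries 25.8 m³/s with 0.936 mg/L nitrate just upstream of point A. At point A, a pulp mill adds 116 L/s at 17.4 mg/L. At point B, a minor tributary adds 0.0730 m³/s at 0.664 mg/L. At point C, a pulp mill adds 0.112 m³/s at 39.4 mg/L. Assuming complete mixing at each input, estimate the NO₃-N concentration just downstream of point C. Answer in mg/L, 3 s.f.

116 L/s = 0.116 m³/s.
After input A: C = (25.8·0.936 + 0.116·17.4) / 25.92 = 1.01 mg/L.
After input B: C = (25.92·1.01 + 0.073·0.664) / 25.99 = 1.009 mg/L.
After input C: C = (25.99·1.009 + 0.112·39.4) / 26.1 = 1.173 mg/L.

1.17 mg/L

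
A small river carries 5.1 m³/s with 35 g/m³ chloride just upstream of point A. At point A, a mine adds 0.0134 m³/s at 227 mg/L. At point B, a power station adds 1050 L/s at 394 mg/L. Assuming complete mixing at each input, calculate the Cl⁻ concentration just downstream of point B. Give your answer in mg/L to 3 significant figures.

After input A: C = (5.1·35 + 0.0134·227) / 5.113 = 35.5 mg/L.
1050 L/s = 1.05 m³/s.
After input B: C = (5.113·35.5 + 1.05·394) / 6.163 = 96.58 mg/L.

96.6 mg/L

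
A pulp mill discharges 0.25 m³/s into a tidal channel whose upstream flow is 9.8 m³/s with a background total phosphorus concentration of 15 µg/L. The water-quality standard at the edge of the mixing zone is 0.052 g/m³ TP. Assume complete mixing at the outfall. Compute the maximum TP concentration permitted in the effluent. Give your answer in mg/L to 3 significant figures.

1.50 mg/L

15 µg/L = 0.015 mg/L.
Mass balance: 0.052·10.05 = 0.25·Cₑ + 9.8·0.015.
Cₑ = (0.5226 − 0.147) / 0.25 = 1.502 mg/L.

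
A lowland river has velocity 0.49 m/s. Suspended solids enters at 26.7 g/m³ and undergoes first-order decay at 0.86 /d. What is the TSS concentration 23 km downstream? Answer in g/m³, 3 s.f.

16.7 g/m³

Travel time t = 23 km / 0.49 m/s = 2.3e+04/0.49 = 4.694e+04 s = 0.5433 d.
First-order decay: C = 26.7·exp(−0.86·0.5433) = 26.7·0.6267 = 16.73 g/m³.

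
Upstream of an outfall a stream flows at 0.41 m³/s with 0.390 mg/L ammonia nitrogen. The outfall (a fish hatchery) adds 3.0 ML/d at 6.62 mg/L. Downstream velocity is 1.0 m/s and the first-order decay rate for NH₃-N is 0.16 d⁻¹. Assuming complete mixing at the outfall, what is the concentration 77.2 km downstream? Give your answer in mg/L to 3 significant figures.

0.760 mg/L

3.0 ML/d = 0.03472 m³/s.
After complete mixing, C₀ = (0.03472·6.62 + 0.41·0.39) / 0.4447 = 0.8764 mg/L.
Travel time t = 7.72e+04 m / 1.0 m/s = 7.72e+04 s = 0.8935 d.
C = 0.8764·exp(−0.16·0.8935) = 0.8764·0.8668 = 0.7597 mg/L.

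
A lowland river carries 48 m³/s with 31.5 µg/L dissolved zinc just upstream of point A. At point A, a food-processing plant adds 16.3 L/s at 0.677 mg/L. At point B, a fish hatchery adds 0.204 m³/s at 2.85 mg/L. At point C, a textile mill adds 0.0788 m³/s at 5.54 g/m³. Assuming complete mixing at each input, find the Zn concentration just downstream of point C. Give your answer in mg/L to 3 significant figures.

0.0526 mg/L

31.5 µg/L = 0.0315 mg/L.
16.3 L/s = 0.0163 m³/s.
After input A: C = (48·0.0315 + 0.0163·0.677) / 48.02 = 0.03172 mg/L.
After input B: C = (48.02·0.03172 + 0.204·2.85) / 48.22 = 0.04364 mg/L.
After input C: C = (48.22·0.04364 + 0.0788·5.54) / 48.3 = 0.05261 mg/L.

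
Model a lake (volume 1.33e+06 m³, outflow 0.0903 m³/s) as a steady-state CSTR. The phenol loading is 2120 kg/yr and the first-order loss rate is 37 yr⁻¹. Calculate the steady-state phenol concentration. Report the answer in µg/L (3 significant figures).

Outflow Q = 0.0903 m³/s × 3.156e+07 s/yr = 2.85e+06 m³/yr.
Steady-state CSTR mass balance: W = Q·C + k·V·C, so C = W/(Q + kV).
Q + kV = 2.85e+06 + 37·1.33e+06 = 5.206e+07 m³/yr.
C = 2120/5.206e+07 = 4.072e-05 kg/m³ = 0.04072 mg/L = 40.72 µg/L.

40.7 µg/L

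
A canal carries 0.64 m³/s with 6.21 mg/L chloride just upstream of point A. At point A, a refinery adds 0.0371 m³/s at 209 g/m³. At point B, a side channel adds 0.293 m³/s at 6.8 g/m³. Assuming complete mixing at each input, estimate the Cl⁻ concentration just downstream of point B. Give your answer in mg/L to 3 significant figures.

14.1 mg/L

After input A: C = (0.64·6.21 + 0.0371·209) / 0.6771 = 17.32 mg/L.
After input B: C = (0.6771·17.32 + 0.293·6.8) / 0.9701 = 14.14 mg/L.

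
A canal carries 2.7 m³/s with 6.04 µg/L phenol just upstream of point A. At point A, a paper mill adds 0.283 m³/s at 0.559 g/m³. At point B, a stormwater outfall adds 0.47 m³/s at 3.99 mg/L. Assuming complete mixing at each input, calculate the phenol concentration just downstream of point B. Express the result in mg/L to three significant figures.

0.594 mg/L

6.04 µg/L = 0.00604 mg/L.
After input A: C = (2.7·0.00604 + 0.283·0.559) / 2.983 = 0.0585 mg/L.
After input B: C = (2.983·0.0585 + 0.47·3.99) / 3.453 = 0.5936 mg/L.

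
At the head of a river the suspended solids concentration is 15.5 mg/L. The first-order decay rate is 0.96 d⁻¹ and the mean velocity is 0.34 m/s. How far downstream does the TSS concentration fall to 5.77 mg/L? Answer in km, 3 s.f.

30.2 km

From C = C₀·e^(−kt), t = ln(C₀/C)/k = ln(15.5/5.77)/0.96 = 0.9882/0.96 = 1.029 d.
Distance = v·t = 0.34 m/s × 8.894e+04 s = 3.024e+04 m = 30.24 km.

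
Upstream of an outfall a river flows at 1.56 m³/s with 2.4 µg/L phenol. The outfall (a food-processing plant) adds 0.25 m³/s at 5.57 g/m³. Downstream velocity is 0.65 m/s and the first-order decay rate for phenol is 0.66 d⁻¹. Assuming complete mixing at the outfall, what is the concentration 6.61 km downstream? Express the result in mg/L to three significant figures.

2.4 µg/L = 0.0024 mg/L.
After complete mixing, C₀ = (0.25·5.57 + 1.56·0.0024) / 1.81 = 0.7714 mg/L.
Travel time t = 6610 m / 0.65 m/s = 1.017e+04 s = 0.1177 d.
C = 0.7714·exp(−0.66·0.1177) = 0.7714·0.9253 = 0.7137 mg/L.

0.714 mg/L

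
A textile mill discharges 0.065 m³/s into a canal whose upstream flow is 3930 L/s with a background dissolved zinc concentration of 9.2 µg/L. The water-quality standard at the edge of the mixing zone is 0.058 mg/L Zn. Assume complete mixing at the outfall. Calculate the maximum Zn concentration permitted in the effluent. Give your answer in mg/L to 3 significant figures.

3.01 mg/L

3930 L/s = 3.93 m³/s.
9.2 µg/L = 0.0092 mg/L.
Mass balance: 0.058·3.995 = 0.065·Cₑ + 3.93·0.0092.
Cₑ = (0.2317 − 0.03616) / 0.065 = 3.009 mg/L.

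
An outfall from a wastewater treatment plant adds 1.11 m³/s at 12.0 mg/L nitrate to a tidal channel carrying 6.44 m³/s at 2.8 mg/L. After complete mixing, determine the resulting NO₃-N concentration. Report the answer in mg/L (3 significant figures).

4.15 mg/L

Flow-weighted mixing gives C = (1.11·12 + 6.44·2.8) / (1.11 + 6.44) = 31.35/7.55 = 4.153 mg/L.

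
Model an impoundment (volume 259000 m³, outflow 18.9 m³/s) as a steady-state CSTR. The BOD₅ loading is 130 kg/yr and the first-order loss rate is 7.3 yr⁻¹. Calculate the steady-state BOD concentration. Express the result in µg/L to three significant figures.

0.217 µg/L

Outflow Q = 18.9 m³/s × 3.156e+07 s/yr = 5.964e+08 m³/yr.
Steady-state CSTR mass balance: W = Q·C + k·V·C, so C = W/(Q + kV).
Q + kV = 5.964e+08 + 7.3·259000 = 5.983e+08 m³/yr.
C = 130/5.983e+08 = 2.173e-07 kg/m³ = 0.0002173 mg/L = 0.2173 µg/L.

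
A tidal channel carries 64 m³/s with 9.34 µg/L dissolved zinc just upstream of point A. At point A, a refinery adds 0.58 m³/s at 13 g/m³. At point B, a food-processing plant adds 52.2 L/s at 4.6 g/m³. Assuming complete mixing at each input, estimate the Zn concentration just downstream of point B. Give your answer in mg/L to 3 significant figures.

0.130 mg/L

9.34 µg/L = 0.00934 mg/L.
After input A: C = (64·0.00934 + 0.58·13) / 64.58 = 0.126 mg/L.
52.2 L/s = 0.0522 m³/s.
After input B: C = (64.58·0.126 + 0.0522·4.6) / 64.63 = 0.1296 mg/L.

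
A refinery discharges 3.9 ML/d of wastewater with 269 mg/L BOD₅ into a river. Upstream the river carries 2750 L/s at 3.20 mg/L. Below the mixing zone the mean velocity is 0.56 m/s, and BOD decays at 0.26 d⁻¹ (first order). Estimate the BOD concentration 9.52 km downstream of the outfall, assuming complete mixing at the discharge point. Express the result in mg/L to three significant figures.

3.9 ML/d = 0.04514 m³/s.
2750 L/s = 2.75 m³/s.
After complete mixing, C₀ = (0.04514·269 + 2.75·3.2) / 2.795 = 7.492 mg/L.
Travel time t = 9520 m / 0.56 m/s = 1.7e+04 s = 0.1968 d.
C = 7.492·exp(−0.26·0.1968) = 7.492·0.9501 = 7.119 mg/L.

7.12 mg/L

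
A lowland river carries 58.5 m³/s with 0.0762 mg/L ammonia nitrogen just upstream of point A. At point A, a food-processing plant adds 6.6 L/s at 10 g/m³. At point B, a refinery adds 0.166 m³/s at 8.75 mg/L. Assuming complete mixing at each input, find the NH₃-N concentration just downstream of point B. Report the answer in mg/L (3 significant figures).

0.102 mg/L

6.6 L/s = 0.0066 m³/s.
After input A: C = (58.5·0.0762 + 0.0066·10) / 58.51 = 0.07732 mg/L.
After input B: C = (58.51·0.07732 + 0.166·8.75) / 58.67 = 0.1019 mg/L.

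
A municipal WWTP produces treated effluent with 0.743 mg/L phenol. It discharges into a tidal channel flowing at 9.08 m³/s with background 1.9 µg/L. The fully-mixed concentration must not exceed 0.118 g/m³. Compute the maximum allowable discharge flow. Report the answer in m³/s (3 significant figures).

1.69 m³/s

1.9 µg/L = 0.0019 mg/L.
Mass balance at complete mixing: C_std·(Q_w + Q_r) = Q_w·C_e + Q_r·C_b.
Rearranging, Q_w = Q_r·(C_std − C_b)/(C_e − C_std) = 9.08·(0.118 − 0.0019) / (0.743 − 0.118) = 1.687 m³/s.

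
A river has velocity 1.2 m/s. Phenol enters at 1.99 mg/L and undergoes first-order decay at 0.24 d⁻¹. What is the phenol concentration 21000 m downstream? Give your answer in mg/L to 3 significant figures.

1.90 mg/L

Travel time t = 21000 m / 1.2 m/s = 2.1e+04/1.2 = 1.75e+04 s = 0.2025 d.
First-order decay: C = 1.99·exp(−0.24·0.2025) = 1.99·0.9526 = 1.896 mg/L.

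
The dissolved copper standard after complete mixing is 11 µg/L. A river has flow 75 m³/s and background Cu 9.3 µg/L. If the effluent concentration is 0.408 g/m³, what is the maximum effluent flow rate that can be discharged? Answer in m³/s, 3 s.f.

0.321 m³/s

9.3 µg/L = 0.0093 mg/L.
11 µg/L = 0.011 mg/L.
Mass balance at complete mixing: C_std·(Q_w + Q_r) = Q_w·C_e + Q_r·C_b.
Rearranging, Q_w = Q_r·(C_std − C_b)/(C_e − C_std) = 75·(0.011 − 0.0093) / (0.408 − 0.011) = 0.3212 m³/s.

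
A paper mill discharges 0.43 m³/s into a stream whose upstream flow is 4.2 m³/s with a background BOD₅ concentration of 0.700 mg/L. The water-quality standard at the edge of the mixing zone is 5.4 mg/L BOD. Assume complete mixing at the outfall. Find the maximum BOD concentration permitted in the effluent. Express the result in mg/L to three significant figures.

Mass balance: 5.4·4.63 = 0.43·Cₑ + 4.2·0.7.
Cₑ = (25 − 2.94) / 0.43 = 51.31 mg/L.

51.3 mg/L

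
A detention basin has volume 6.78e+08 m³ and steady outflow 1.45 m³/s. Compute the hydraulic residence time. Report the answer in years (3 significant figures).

14.8 yr

Q = 1.45 m³/s × 3.156e+07 s/yr = 4.576e+07 m³/yr.
Hydraulic residence time τ = V/Q = 6.78e+08/4.576e+07 = 14.82 yr.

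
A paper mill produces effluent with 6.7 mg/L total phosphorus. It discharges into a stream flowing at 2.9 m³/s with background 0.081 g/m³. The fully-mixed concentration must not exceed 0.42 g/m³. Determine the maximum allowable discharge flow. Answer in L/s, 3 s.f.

157 L/s

Mass balance at complete mixing: C_std·(Q_w + Q_r) = Q_w·C_e + Q_r·C_b.
Rearranging, Q_w = Q_r·(C_std − C_b)/(C_e − C_std) = 2.9·(0.42 − 0.081) / (6.7 − 0.42) = 0.1565 m³/s.
= 156.5 L/s.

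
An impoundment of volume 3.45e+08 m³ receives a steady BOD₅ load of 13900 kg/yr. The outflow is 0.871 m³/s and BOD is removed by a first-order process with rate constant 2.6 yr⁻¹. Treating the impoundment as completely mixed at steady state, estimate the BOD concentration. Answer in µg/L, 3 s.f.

Outflow Q = 0.871 m³/s × 3.156e+07 s/yr = 2.749e+07 m³/yr.
Steady-state CSTR mass balance: W = Q·C + k·V·C, so C = W/(Q + kV).
Q + kV = 2.749e+07 + 2.6·3.45e+08 = 9.245e+08 m³/yr.
C = 13900/9.245e+08 = 1.504e-05 kg/m³ = 0.01504 mg/L = 15.04 µg/L.

15.0 µg/L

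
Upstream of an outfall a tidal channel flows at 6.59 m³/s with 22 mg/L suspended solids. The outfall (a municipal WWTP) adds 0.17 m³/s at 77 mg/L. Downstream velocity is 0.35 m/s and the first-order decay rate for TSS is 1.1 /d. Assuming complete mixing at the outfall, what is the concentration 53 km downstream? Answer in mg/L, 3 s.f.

3.40 mg/L

After complete mixing, C₀ = (0.17·77 + 6.59·22) / 6.76 = 23.38 mg/L.
Travel time t = 5.3e+04 m / 0.35 m/s = 1.514e+05 s = 1.753 d.
C = 23.38·exp(−1.1·1.753) = 23.38·0.1455 = 3.401 mg/L.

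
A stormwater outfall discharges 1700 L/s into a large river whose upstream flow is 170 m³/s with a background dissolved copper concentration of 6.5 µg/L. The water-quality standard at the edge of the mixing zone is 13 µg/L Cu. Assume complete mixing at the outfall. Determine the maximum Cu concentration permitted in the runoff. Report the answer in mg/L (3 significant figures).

1700 L/s = 1.7 m³/s.
6.5 µg/L = 0.0065 mg/L.
13 µg/L = 0.013 mg/L.
Mass balance: 0.013·171.7 = 1.7·Cₑ + 170·0.0065.
Cₑ = (2.232 − 1.105) / 1.7 = 0.663 mg/L.

0.663 mg/L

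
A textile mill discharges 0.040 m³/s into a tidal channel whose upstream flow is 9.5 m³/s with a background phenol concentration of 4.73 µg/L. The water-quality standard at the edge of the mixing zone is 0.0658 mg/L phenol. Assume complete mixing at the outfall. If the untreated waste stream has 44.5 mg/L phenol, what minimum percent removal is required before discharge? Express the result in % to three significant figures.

67.3 %

4.73 µg/L = 0.00473 mg/L.
Mass balance: 0.0658·9.54 = 0.04·Cₑ + 9.5·0.00473.
Cₑ = (0.6277 − 0.04494) / 0.04 = 14.57 mg/L.
Required removal = 1 − 14.57/44.5 = 67.26 %.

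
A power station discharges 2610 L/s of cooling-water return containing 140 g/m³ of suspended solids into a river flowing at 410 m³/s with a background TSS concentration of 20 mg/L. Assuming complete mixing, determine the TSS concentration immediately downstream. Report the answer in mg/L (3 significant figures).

2610 L/s = 2.61 m³/s.
By mass balance at complete mixing, C = (2.61·140 + 410·20) / (2.61 + 410) = 8565/412.6 = 20.76 mg/L.

20.8 mg/L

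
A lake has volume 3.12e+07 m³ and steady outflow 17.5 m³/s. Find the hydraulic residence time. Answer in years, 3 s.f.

0.0565 yr

Q = 17.5 m³/s × 3.156e+07 s/yr = 5.523e+08 m³/yr.
Hydraulic residence time τ = V/Q = 3.12e+07/5.523e+08 = 0.0565 yr.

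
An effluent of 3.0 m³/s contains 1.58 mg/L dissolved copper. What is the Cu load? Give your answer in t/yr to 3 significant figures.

Mass flux = Q·C = 3 m³/s × 1.58 g/m³ = 4.74 g/s.
= 4.74 g/s × 31.56 = 149.6 t/yr.

150 t/yr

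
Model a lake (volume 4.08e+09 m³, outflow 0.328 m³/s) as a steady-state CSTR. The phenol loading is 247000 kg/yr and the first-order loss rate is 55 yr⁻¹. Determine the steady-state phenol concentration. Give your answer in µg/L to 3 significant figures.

Outflow Q = 0.328 m³/s × 3.156e+07 s/yr = 1.035e+07 m³/yr.
Steady-state CSTR mass balance: W = Q·C + k·V·C, so C = W/(Q + kV).
Q + kV = 1.035e+07 + 55·4.08e+09 = 2.244e+11 m³/yr.
C = 247000/2.244e+11 = 1.101e-06 kg/m³ = 0.001101 mg/L = 1.101 µg/L.

1.10 µg/L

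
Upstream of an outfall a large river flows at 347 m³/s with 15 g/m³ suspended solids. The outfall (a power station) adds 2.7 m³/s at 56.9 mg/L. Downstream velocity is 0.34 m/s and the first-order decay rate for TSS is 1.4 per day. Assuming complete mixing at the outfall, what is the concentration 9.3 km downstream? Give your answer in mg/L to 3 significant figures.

9.84 mg/L

After complete mixing, C₀ = (2.7·56.9 + 347·15) / 349.7 = 15.32 mg/L.
Travel time t = 9300 m / 0.34 m/s = 2.735e+04 s = 0.3166 d.
C = 15.32·exp(−1.4·0.3166) = 15.32·0.642 = 9.837 mg/L.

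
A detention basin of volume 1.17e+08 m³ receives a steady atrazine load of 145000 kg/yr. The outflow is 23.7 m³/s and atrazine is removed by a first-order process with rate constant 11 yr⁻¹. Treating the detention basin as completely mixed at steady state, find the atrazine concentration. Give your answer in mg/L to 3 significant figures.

0.0713 mg/L

Outflow Q = 23.7 m³/s × 3.156e+07 s/yr = 7.479e+08 m³/yr.
Steady-state CSTR mass balance: W = Q·C + k·V·C, so C = W/(Q + kV).
Q + kV = 7.479e+08 + 11·1.17e+08 = 2.035e+09 m³/yr.
C = 145000/2.035e+09 = 7.126e-05 kg/m³ = 0.07126 mg/L.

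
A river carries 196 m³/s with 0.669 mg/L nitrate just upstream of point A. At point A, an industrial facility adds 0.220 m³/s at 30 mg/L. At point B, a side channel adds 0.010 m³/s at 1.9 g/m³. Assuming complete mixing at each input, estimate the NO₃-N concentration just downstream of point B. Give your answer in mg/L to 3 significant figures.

0.702 mg/L

After input A: C = (196·0.669 + 0.22·30) / 196.2 = 0.7019 mg/L.
After input B: C = (196.2·0.7019 + 0.01·1.9) / 196.2 = 0.7019 mg/L.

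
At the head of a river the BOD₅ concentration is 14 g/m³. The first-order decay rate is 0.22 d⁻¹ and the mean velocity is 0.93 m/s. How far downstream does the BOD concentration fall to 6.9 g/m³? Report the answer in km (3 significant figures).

From C = C₀·e^(−kt), t = ln(C₀/C)/k = ln(14/6.9)/0.22 = 0.7075/0.22 = 3.216 d.
Distance = v·t = 0.93 m/s × 2.779e+05 s = 2.584e+05 m = 258.4 km.

258 km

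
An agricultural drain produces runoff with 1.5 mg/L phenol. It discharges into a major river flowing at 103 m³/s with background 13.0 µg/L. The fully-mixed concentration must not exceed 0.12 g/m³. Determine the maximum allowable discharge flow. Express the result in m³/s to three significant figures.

7.99 m³/s

13.0 µg/L = 0.013 mg/L.
Mass balance at complete mixing: C_std·(Q_w + Q_r) = Q_w·C_e + Q_r·C_b.
Rearranging, Q_w = Q_r·(C_std − C_b)/(C_e − C_std) = 103·(0.12 − 0.013) / (1.5 − 0.12) = 7.986 m³/s.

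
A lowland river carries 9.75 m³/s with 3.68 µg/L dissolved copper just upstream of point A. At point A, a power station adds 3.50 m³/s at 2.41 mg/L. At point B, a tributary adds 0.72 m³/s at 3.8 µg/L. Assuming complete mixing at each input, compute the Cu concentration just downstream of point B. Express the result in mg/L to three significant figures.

0.607 mg/L

3.68 µg/L = 0.00368 mg/L.
After input A: C = (9.75·0.00368 + 3.5·2.41) / 13.25 = 0.6393 mg/L.
3.8 µg/L = 0.0038 mg/L.
After input B: C = (13.25·0.6393 + 0.72·0.0038) / 13.97 = 0.6066 mg/L.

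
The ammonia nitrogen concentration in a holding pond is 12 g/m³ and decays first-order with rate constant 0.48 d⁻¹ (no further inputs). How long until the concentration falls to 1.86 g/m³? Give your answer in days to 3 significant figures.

t = ln(C₀/C)/k = ln(12/1.86)/0.48 = 1.864/0.48 = 3.884 d.

3.88 d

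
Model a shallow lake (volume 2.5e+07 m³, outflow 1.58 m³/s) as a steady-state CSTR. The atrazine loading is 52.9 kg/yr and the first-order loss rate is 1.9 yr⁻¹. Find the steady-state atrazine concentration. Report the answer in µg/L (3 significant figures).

0.543 µg/L

Outflow Q = 1.58 m³/s × 3.156e+07 s/yr = 4.986e+07 m³/yr.
Steady-state CSTR mass balance: W = Q·C + k·V·C, so C = W/(Q + kV).
Q + kV = 4.986e+07 + 1.9·2.5e+07 = 9.736e+07 m³/yr.
C = 52.9/9.736e+07 = 5.433e-07 kg/m³ = 0.0005433 mg/L = 0.5433 µg/L.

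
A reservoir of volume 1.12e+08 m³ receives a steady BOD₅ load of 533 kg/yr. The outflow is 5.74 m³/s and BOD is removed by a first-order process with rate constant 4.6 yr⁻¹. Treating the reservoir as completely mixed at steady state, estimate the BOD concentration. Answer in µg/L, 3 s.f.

0.765 µg/L

Outflow Q = 5.74 m³/s × 3.156e+07 s/yr = 1.811e+08 m³/yr.
Steady-state CSTR mass balance: W = Q·C + k·V·C, so C = W/(Q + kV).
Q + kV = 1.811e+08 + 4.6·1.12e+08 = 6.963e+08 m³/yr.
C = 533/6.963e+08 = 7.654e-07 kg/m³ = 0.0007654 mg/L = 0.7654 µg/L.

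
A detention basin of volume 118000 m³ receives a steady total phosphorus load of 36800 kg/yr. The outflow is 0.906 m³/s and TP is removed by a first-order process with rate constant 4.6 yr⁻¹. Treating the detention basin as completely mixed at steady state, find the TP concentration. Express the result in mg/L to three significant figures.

Outflow Q = 0.906 m³/s × 3.156e+07 s/yr = 2.859e+07 m³/yr.
Steady-state CSTR mass balance: W = Q·C + k·V·C, so C = W/(Q + kV).
Q + kV = 2.859e+07 + 4.6·118000 = 2.913e+07 m³/yr.
C = 36800/2.913e+07 = 0.001263 kg/m³ = 1.263 mg/L.

1.26 mg/L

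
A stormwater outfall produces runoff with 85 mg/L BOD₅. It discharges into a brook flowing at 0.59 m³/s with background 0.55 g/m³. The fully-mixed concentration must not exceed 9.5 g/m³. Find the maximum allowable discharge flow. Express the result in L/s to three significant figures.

69.9 L/s

Mass balance at complete mixing: C_std·(Q_w + Q_r) = Q_w·C_e + Q_r·C_b.
Rearranging, Q_w = Q_r·(C_std − C_b)/(C_e − C_std) = 0.59·(9.5 − 0.55) / (85 − 9.5) = 0.06994 m³/s.
= 69.94 L/s.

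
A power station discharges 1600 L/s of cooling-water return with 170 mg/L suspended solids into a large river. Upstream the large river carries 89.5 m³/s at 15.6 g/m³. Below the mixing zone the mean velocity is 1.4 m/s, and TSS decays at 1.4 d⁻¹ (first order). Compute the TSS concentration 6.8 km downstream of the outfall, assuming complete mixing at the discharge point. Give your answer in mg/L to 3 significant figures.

1600 L/s = 1.6 m³/s.
After complete mixing, C₀ = (1.6·170 + 89.5·15.6) / 91.1 = 18.31 mg/L.
Travel time t = 6800 m / 1.4 m/s = 4857 s = 0.05622 d.
C = 18.31·exp(−1.4·0.05622) = 18.31·0.9243 = 16.93 mg/L.

16.9 mg/L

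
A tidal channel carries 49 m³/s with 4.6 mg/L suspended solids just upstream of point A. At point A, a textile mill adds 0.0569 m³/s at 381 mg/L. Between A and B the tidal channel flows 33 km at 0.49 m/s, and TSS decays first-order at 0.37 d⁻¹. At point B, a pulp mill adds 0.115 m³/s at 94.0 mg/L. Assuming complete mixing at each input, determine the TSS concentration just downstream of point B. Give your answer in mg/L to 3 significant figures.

3.99 mg/L

After input A: C = (49·4.6 + 0.0569·381) / 49.06 = 5.037 mg/L.
Over the 33 km reach to input B (t = 6.735e+04 s = 0.7795 d), decay gives C = 5.037·exp(−0.37·0.7795) = 3.775 mg/L.
After input B: C = (49.06·3.775 + 0.115·94) / 49.17 = 3.986 mg/L.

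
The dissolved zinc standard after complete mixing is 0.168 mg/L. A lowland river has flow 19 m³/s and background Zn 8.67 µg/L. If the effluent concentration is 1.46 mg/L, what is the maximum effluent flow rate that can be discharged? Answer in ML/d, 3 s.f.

202 ML/d

8.67 µg/L = 0.00867 mg/L.
Mass balance at complete mixing: C_std·(Q_w + Q_r) = Q_w·C_e + Q_r·C_b.
Rearranging, Q_w = Q_r·(C_std − C_b)/(C_e − C_std) = 19·(0.168 − 0.00867) / (1.46 − 0.168) = 2.343 m³/s.
= 202.4 ML/d.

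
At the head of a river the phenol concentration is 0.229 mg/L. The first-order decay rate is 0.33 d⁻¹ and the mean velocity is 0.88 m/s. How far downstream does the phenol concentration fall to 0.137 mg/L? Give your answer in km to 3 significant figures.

From C = C₀·e^(−kt), t = ln(C₀/C)/k = ln(0.229/0.137)/0.33 = 0.5137/0.33 = 1.557 d.
Distance = v·t = 0.88 m/s × 1.345e+05 s = 1.184e+05 m = 118.4 km.

118 km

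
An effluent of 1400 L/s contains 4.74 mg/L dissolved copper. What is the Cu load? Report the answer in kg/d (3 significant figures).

573 kg/d

1400 L/s = 1.4 m³/s.
Mass flux = Q·C = 1.4 m³/s × 4.74 g/m³ = 6.636 g/s.
= 6.636 g/s × 86.4 = 573.4 kg/d.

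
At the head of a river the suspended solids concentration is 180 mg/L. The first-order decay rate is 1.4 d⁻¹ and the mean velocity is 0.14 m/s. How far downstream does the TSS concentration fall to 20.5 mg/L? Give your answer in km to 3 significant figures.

18.8 km

From C = C₀·e^(−kt), t = ln(C₀/C)/k = ln(180/20.5)/1.4 = 2.173/1.4 = 1.552 d.
Distance = v·t = 0.14 m/s × 1.341e+05 s = 1.877e+04 m = 18.77 km.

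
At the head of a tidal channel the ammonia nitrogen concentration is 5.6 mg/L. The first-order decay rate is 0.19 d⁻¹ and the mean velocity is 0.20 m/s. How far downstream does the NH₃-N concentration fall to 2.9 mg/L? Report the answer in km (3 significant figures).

From C = C₀·e^(−kt), t = ln(C₀/C)/k = ln(5.6/2.9)/0.19 = 0.6581/0.19 = 3.463 d.
Distance = v·t = 0.20 m/s × 2.992e+05 s = 5.985e+04 m = 59.85 km.

59.8 km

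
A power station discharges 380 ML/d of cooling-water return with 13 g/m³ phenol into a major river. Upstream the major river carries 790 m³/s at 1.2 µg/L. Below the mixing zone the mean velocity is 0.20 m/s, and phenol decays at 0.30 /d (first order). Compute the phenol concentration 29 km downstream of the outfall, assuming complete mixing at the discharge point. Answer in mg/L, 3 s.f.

380 ML/d = 4.398 m³/s.
1.2 µg/L = 0.0012 mg/L.
After complete mixing, C₀ = (4.398·13 + 790·0.0012) / 794.4 = 0.07317 mg/L.
Travel time t = 2.9e+04 m / 0.20 m/s = 1.45e+05 s = 1.678 d.
C = 0.07317·exp(−0.30·1.678) = 0.07317·0.6044 = 0.04422 mg/L.

0.0442 mg/L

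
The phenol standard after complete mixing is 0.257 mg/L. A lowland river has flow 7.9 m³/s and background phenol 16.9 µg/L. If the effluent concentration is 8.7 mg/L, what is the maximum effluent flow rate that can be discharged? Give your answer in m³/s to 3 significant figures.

16.9 µg/L = 0.0169 mg/L.
Mass balance at complete mixing: C_std·(Q_w + Q_r) = Q_w·C_e + Q_r·C_b.
Rearranging, Q_w = Q_r·(C_std − C_b)/(C_e − C_std) = 7.9·(0.257 − 0.0169) / (8.7 − 0.257) = 0.2247 m³/s.

0.225 m³/s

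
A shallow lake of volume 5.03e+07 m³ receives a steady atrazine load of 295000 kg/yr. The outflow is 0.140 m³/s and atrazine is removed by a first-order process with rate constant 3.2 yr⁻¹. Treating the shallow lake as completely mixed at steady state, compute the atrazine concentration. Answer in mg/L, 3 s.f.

1.78 mg/L

Outflow Q = 0.140 m³/s × 3.156e+07 s/yr = 4.418e+06 m³/yr.
Steady-state CSTR mass balance: W = Q·C + k·V·C, so C = W/(Q + kV).
Q + kV = 4.418e+06 + 3.2·5.03e+07 = 1.654e+08 m³/yr.
C = 295000/1.654e+08 = 0.001784 kg/m³ = 1.784 mg/L.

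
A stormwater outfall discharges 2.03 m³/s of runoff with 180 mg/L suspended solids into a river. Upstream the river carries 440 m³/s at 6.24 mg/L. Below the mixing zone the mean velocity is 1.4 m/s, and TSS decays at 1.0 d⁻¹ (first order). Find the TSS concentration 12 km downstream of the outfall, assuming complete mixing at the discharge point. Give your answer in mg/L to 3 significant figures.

6.37 mg/L

After complete mixing, C₀ = (2.03·180 + 440·6.24) / 442 = 7.038 mg/L.
Travel time t = 1.2e+04 m / 1.4 m/s = 8571 s = 0.09921 d.
C = 7.038·exp(−1.0·0.09921) = 7.038·0.9056 = 6.373 mg/L.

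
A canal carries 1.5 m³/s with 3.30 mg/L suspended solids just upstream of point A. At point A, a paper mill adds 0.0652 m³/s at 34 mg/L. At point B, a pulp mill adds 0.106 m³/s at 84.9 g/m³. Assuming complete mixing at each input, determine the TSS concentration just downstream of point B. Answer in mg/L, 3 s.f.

After input A: C = (1.5·3.3 + 0.0652·34) / 1.565 = 4.579 mg/L.
After input B: C = (1.565·4.579 + 0.106·84.9) / 1.671 = 9.673 mg/L.

9.67 mg/L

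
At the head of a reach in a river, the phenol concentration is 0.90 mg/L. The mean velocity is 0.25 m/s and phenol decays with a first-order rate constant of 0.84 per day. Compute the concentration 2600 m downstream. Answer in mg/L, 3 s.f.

0.813 mg/L

Travel time t = 2600 m / 0.25 m/s = 2600/0.25 = 1.04e+04 s = 0.1204 d.
First-order decay: C = 0.90·exp(−0.84·0.1204) = 0.90·0.9038 = 0.8134 mg/L.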